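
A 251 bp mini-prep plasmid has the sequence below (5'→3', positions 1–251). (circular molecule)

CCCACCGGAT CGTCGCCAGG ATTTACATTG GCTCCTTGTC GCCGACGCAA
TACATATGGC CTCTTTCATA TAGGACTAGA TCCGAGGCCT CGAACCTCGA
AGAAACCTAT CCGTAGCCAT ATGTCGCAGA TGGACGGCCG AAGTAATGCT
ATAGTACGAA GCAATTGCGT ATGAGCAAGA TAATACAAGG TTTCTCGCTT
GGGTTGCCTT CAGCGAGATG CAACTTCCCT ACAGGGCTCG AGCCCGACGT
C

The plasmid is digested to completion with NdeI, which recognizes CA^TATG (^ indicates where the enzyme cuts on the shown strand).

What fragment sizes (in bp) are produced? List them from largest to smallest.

186, 65 bp

NdeI sites (CATATG) start at positions 53, 118.
NdeI cuts after base 2 of each site, so after positions 54, 119.
Circular molecule, 2 cuts → 2 fragments:
  55–119 → 65 bp
  120–251 then 1–54 → 132 + 54 = 186 bp
Sorted largest to smallest: 186, 65 bp.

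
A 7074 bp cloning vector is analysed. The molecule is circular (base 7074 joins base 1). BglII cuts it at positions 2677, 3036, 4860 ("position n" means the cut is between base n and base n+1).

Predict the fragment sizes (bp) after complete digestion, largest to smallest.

Circular molecule, 3 cuts → 3 fragments:
  3036 − 2677 = 359 bp
  4860 − 3036 = 1824 bp
  wrap: 7074 − 4860 + 2677 = 4891 bp
Sorted largest to smallest: 4891, 1824, 359 bp.

4891, 1824, 359 bp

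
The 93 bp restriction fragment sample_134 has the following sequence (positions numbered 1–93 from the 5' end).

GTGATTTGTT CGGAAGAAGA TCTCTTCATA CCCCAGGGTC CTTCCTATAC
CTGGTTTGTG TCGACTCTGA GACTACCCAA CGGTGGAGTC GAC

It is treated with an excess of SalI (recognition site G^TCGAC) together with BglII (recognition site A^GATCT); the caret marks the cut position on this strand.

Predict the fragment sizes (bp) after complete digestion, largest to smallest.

42, 28, 18, 5 bp

SalI sites (GTCGAC) start at positions 60, 88.
SalI cuts after the first base of each site, so after positions 60, 88.
The BglII site (AGATCT) starts at position 18.
BglII cuts after the first base of each site, so after position 18.
Combined cut positions: 18, 60, 88.
Linear molecule, 3 cuts → 4 fragments:
  1–18 → 18 bp
  19–60 → 42 bp
  61–88 → 28 bp
  89–93 → 5 bp
Sorted largest to smallest: 42, 28, 18, 5 bp.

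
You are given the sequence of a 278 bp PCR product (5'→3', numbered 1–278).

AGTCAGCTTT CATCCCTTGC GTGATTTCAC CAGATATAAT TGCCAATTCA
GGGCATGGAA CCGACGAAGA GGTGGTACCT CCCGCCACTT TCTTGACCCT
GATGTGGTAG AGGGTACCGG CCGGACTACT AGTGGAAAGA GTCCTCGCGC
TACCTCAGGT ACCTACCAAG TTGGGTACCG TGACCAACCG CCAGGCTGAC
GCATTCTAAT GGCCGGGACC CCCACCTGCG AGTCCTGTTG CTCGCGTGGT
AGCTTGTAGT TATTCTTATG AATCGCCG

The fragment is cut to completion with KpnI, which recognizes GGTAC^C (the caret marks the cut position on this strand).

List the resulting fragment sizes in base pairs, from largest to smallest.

KpnI sites (GGTACC) start at positions 74, 113, 158, 174.
KpnI cuts after base 5 of each site (before the last base), so after positions 78, 117, 162, 178.
Linear molecule, 4 cuts → 5 fragments:
  1–78 → 78 bp
  79–117 → 39 bp
  118–162 → 45 bp
  163–178 → 16 bp
  179–278 → 100 bp
Sorted largest to smallest: 100, 78, 45, 39, 16 bp.

100, 78, 45, 39, 16 bp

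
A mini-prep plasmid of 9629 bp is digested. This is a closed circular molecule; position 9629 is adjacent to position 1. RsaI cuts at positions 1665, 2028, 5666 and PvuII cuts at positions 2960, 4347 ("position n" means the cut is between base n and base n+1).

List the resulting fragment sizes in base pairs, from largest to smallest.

5628, 1387, 1319, 932, 363 bp

Combined cut positions (sorted): 1665, 2028, 2960, 4347, 5666.
Circular molecule, 5 cuts → 5 fragments:
  2028 − 1665 = 363 bp
  2960 − 2028 = 932 bp
  4347 − 2960 = 1387 bp
  5666 − 4347 = 1319 bp
  wrap: 9629 − 5666 + 1665 = 5628 bp
Sorted largest to smallest: 5628, 1387, 1319, 932, 363 bp.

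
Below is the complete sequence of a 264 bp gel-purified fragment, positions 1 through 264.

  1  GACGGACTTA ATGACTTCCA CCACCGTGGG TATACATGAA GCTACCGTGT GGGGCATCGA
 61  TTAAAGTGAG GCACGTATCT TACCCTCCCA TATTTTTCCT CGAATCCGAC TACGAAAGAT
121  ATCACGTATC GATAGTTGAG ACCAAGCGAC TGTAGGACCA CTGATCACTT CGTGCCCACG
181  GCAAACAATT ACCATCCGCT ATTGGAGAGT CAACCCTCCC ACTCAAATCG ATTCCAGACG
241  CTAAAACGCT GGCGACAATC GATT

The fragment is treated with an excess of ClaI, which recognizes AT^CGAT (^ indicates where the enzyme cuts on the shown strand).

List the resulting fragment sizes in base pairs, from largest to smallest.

ClaI sites (ATCGAT) start at positions 56, 128, 227, 258.
ClaI cuts after base 2 of each site, so after positions 57, 129, 228, 259.
Linear molecule, 4 cuts → 5 fragments:
  1–57 → 57 bp
  58–129 → 72 bp
  130–228 → 99 bp
  229–259 → 31 bp
  260–264 → 5 bp
Sorted largest to smallest: 99, 72, 57, 31, 5 bp.

99, 72, 57, 31, 5 bp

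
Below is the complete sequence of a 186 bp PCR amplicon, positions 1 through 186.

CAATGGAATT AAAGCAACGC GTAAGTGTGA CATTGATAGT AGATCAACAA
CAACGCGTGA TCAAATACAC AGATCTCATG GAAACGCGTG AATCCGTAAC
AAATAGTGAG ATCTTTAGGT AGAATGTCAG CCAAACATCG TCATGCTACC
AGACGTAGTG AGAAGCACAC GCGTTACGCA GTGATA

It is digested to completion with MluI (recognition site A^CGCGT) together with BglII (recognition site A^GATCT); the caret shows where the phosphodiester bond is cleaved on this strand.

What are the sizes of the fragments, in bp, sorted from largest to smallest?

MluI sites (ACGCGT) start at positions 17, 53, 84, 169.
MluI cuts after the first base of each site, so after positions 17, 53, 84, 169.
BglII sites (AGATCT) start at positions 71, 109.
BglII cuts after the first base of each site, so after positions 71, 109.
Combined cut positions: 17, 53, 71, 84, 109, 169.
Linear molecule, 6 cuts → 7 fragments:
  1–17 → 17 bp
  18–53 → 36 bp
  54–71 → 18 bp
  72–84 → 13 bp
  85–109 → 25 bp
  110–169 → 60 bp
  170–186 → 17 bp
Sorted largest to smallest: 60, 36, 25, 18, 17, 17, 13 bp.

60, 36, 25, 18, 17, 17, 13 bp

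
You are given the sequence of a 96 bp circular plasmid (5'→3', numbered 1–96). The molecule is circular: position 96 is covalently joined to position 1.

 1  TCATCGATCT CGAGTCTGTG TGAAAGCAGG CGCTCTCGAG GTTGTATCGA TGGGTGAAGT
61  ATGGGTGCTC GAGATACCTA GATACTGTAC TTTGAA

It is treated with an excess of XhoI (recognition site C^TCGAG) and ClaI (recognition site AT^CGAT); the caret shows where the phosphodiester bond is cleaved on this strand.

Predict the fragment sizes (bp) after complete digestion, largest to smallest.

XhoI sites (CTCGAG) start at positions 9, 35, 68.
XhoI cuts after the first base of each site, so after positions 9, 35, 68.
ClaI sites (ATCGAT) start at positions 3, 46.
ClaI cuts after base 2 of each site, so after positions 4, 47.
Combined cut positions: 4, 9, 35, 47, 68.
Circular molecule, 5 cuts → 5 fragments:
  5–9 → 5 bp
  10–35 → 26 bp
  36–47 → 12 bp
  48–68 → 21 bp
  69–96 then 1–4 → 28 + 4 = 32 bp
Sorted largest to smallest: 32, 26, 21, 12, 5 bp.

32, 26, 21, 12, 5 bp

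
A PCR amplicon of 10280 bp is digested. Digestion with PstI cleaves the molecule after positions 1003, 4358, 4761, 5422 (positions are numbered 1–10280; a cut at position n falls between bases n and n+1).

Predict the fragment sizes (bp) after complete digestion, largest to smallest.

4858, 3355, 1003, 661, 403 bp

Linear molecule, 4 cuts → 5 fragments:
  1003 − 0 = 1003 bp
  4358 − 1003 = 3355 bp
  4761 − 4358 = 403 bp
  5422 − 4761 = 661 bp
  10280 − 5422 = 4858 bp
Sorted largest to smallest: 4858, 3355, 1003, 661, 403 bp.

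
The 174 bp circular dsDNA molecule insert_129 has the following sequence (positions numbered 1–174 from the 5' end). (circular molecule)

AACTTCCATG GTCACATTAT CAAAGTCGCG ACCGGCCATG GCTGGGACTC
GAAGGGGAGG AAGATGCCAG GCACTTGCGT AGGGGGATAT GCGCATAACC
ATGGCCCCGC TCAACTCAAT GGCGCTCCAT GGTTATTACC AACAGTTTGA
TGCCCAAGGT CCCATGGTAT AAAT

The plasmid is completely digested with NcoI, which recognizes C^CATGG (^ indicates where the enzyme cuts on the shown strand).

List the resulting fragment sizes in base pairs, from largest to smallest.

63, 35, 30, 28, 18 bp

NcoI sites (CCATGG) start at positions 6, 36, 99, 127, 162.
NcoI cuts after the first base of each site, so after positions 6, 36, 99, 127, 162.
Circular molecule, 5 cuts → 5 fragments:
  7–36 → 30 bp
  37–99 → 63 bp
  100–127 → 28 bp
  128–162 → 35 bp
  163–174 then 1–6 → 12 + 6 = 18 bp
Sorted largest to smallest: 63, 35, 30, 28, 18 bp.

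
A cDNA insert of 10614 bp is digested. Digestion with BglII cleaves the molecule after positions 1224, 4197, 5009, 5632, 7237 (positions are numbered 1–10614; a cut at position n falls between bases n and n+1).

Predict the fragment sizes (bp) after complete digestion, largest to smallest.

Linear molecule, 5 cuts → 6 fragments:
  1224 − 0 = 1224 bp
  4197 − 1224 = 2973 bp
  5009 − 4197 = 812 bp
  5632 − 5009 = 623 bp
  7237 − 5632 = 1605 bp
  10614 − 7237 = 3377 bp
Sorted largest to smallest: 3377, 2973, 1605, 1224, 812, 623 bp.

3377, 2973, 1605, 1224, 812, 623 bp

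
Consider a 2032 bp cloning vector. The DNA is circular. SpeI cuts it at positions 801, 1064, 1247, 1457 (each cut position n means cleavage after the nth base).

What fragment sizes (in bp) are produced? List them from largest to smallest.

1376, 263, 210, 183 bp

Circular molecule, 4 cuts → 4 fragments:
  1064 − 801 = 263 bp
  1247 − 1064 = 183 bp
  1457 − 1247 = 210 bp
  wrap: 2032 − 1457 + 801 = 1376 bp
Sorted largest to smallest: 1376, 263, 210, 183 bp.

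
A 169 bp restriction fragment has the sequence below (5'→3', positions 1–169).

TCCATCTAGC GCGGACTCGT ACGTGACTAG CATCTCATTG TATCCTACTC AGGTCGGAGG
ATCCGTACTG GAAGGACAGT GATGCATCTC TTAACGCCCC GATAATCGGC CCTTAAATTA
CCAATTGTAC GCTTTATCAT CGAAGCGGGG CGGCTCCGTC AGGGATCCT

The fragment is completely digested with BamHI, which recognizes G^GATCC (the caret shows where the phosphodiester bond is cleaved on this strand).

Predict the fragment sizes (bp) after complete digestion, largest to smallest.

104, 59, 6 bp

BamHI sites (GGATCC) start at positions 59, 163.
BamHI cuts after the first base of each site, so after positions 59, 163.
Linear molecule, 2 cuts → 3 fragments:
  1–59 → 59 bp
  60–163 → 104 bp
  164–169 → 6 bp
Sorted largest to smallest: 104, 59, 6 bp.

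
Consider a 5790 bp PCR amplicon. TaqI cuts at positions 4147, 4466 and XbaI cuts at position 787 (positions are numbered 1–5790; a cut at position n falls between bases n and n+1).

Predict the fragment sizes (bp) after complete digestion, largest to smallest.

3360, 1324, 787, 319 bp

Combined cut positions (sorted): 787, 4147, 4466.
Linear molecule, 3 cuts → 4 fragments:
  787 − 0 = 787 bp
  4147 − 787 = 3360 bp
  4466 − 4147 = 319 bp
  5790 − 4466 = 1324 bp
Sorted largest to smallest: 3360, 1324, 787, 319 bp.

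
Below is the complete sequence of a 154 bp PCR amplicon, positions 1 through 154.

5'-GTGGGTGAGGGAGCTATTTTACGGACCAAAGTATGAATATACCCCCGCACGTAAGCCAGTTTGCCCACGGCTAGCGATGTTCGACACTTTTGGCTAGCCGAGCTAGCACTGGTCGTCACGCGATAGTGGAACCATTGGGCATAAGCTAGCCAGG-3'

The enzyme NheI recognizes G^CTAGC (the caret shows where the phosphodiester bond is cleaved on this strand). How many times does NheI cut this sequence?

GCTAGC occurs starting at positions 70, 93, 102, 145.
NheI cuts at 4 sites.

4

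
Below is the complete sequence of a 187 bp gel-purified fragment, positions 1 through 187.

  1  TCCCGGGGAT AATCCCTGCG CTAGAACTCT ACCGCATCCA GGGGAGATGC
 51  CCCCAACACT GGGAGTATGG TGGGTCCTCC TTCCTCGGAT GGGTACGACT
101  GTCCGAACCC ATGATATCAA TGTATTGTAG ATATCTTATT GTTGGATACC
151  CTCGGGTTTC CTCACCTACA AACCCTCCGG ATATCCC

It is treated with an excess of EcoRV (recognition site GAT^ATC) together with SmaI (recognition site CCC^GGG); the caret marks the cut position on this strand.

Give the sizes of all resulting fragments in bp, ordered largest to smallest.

111, 50, 17, 5, 4 bp

EcoRV sites (GATATC) start at positions 113, 130, 180.
EcoRV cuts after base 3 of each site, so after positions 115, 132, 182.
The SmaI site (CCCGGG) starts at position 2.
SmaI cuts after base 3 of each site, so after position 4.
Combined cut positions: 4, 115, 132, 182.
Linear molecule, 4 cuts → 5 fragments:
  1–4 → 4 bp
  5–115 → 111 bp
  116–132 → 17 bp
  133–182 → 50 bp
  183–187 → 5 bp
Sorted largest to smallest: 111, 50, 17, 5, 4 bp.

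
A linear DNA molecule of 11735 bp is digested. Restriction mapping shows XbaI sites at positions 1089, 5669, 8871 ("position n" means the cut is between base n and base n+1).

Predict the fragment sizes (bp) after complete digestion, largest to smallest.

Linear molecule, 3 cuts → 4 fragments:
  1089 − 0 = 1089 bp
  5669 − 1089 = 4580 bp
  8871 − 5669 = 3202 bp
  11735 − 8871 = 2864 bp
Sorted largest to smallest: 4580, 3202, 2864, 1089 bp.

4580, 3202, 2864, 1089 bp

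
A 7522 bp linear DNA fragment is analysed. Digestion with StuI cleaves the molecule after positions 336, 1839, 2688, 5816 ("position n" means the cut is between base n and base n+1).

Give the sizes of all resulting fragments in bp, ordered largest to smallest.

3128, 1706, 1503, 849, 336 bp

Linear molecule, 4 cuts → 5 fragments:
  336 − 0 = 336 bp
  1839 − 336 = 1503 bp
  2688 − 1839 = 849 bp
  5816 − 2688 = 3128 bp
  7522 − 5816 = 1706 bp
Sorted largest to smallest: 3128, 1706, 1503, 849, 336 bp.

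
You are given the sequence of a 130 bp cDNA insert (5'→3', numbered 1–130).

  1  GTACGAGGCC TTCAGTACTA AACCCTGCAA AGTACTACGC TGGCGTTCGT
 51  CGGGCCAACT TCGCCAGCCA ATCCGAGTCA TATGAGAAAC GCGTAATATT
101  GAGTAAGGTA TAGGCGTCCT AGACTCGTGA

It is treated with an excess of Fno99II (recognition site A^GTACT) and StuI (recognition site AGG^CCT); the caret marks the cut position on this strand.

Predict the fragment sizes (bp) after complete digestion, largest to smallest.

99, 17, 8, 6 bp

Fno99II sites (AGTACT) start at positions 14, 31.
Fno99II cuts after the first base of each site, so after positions 14, 31.
The StuI site (AGGCCT) starts at position 6.
StuI cuts after base 3 of each site, so after position 8.
Combined cut positions: 8, 14, 31.
Linear molecule, 3 cuts → 4 fragments:
  1–8 → 8 bp
  9–14 → 6 bp
  15–31 → 17 bp
  32–130 → 99 bp
Sorted largest to smallest: 99, 17, 8, 6 bp.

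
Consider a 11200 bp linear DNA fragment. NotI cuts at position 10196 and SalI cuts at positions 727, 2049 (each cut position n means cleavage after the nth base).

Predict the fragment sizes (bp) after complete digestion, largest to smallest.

8147, 1322, 1004, 727 bp

Combined cut positions (sorted): 727, 2049, 10196.
Linear molecule, 3 cuts → 4 fragments:
  727 − 0 = 727 bp
  2049 − 727 = 1322 bp
  10196 − 2049 = 8147 bp
  11200 − 10196 = 1004 bp
Sorted largest to smallest: 8147, 1322, 1004, 727 bp.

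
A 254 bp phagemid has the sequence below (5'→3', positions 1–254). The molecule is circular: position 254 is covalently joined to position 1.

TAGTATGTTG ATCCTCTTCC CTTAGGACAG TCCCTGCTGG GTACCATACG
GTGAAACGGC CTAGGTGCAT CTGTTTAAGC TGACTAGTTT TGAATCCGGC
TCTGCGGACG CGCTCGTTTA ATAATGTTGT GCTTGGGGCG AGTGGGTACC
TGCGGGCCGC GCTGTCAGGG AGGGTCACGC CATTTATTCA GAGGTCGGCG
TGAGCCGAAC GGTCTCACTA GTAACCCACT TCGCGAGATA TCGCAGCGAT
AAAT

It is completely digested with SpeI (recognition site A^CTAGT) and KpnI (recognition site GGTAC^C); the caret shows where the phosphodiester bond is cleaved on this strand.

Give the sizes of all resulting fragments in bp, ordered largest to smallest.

81, 68, 66, 39 bp

SpeI sites (ACTAGT) start at positions 83, 217.
SpeI cuts after the first base of each site, so after positions 83, 217.
KpnI sites (GGTACC) start at positions 40, 145.
KpnI cuts after base 5 of each site (before the last base), so after positions 44, 149.
Combined cut positions: 44, 83, 149, 217.
Circular molecule, 4 cuts → 4 fragments:
  45–83 → 39 bp
  84–149 → 66 bp
  150–217 → 68 bp
  218–254 then 1–44 → 37 + 44 = 81 bp
Sorted largest to smallest: 81, 68, 66, 39 bp.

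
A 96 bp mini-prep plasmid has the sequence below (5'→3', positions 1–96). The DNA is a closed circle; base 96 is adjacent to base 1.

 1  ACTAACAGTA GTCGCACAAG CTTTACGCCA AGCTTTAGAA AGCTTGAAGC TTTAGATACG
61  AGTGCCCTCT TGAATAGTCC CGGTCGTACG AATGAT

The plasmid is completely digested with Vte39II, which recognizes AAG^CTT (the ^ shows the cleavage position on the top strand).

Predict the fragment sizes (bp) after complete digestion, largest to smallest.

Vte39II sites (AAGCTT) start at positions 18, 30, 40, 47.
Vte39II cuts after base 3 of each site, so after positions 20, 32, 42, 49.
Circular molecule, 4 cuts → 4 fragments:
  21–32 → 12 bp
  33–42 → 10 bp
  43–49 → 7 bp
  50–96 then 1–20 → 47 + 20 = 67 bp
Sorted largest to smallest: 67, 12, 10, 7 bp.

67, 12, 10, 7 bp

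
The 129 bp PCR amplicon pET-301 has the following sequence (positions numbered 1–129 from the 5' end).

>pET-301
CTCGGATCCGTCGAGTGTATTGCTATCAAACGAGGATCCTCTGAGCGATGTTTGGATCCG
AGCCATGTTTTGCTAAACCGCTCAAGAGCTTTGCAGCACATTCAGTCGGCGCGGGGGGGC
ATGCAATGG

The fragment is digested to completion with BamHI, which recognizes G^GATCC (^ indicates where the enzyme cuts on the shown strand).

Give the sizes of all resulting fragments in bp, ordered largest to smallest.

75, 30, 20, 4 bp

BamHI sites (GGATCC) start at positions 4, 34, 54.
BamHI cuts after the first base of each site, so after positions 4, 34, 54.
Linear molecule, 3 cuts → 4 fragments:
  1–4 → 4 bp
  5–34 → 30 bp
  35–54 → 20 bp
  55–129 → 75 bp
Sorted largest to smallest: 75, 30, 20, 4 bp.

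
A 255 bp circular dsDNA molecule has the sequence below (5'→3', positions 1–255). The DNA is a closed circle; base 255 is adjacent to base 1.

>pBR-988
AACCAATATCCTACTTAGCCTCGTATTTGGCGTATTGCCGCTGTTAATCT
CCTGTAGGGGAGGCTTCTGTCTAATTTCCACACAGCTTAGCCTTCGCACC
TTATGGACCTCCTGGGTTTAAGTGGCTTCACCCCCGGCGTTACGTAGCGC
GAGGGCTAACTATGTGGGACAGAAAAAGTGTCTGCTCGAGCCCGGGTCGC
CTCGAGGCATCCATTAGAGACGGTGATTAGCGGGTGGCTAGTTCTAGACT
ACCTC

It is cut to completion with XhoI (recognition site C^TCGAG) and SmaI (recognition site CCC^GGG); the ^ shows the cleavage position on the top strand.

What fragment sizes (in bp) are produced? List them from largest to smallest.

XhoI sites (CTCGAG) start at positions 185, 201.
XhoI cuts after the first base of each site, so after positions 185, 201.
The SmaI site (CCCGGG) starts at position 191.
SmaI cuts after base 3 of each site, so after position 193.
Combined cut positions: 185, 193, 201.
Circular molecule, 3 cuts → 3 fragments:
  186–193 → 8 bp
  194–201 → 8 bp
  202–255 then 1–185 → 54 + 185 = 239 bp
Sorted largest to smallest: 239, 8, 8 bp.

239, 8, 8 bp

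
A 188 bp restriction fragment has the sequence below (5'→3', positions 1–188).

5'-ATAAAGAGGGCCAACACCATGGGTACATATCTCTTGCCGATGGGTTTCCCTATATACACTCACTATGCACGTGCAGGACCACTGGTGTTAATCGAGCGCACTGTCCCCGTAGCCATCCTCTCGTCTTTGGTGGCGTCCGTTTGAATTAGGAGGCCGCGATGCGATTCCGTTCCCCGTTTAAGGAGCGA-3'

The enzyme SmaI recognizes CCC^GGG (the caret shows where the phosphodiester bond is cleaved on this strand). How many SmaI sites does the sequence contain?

0

No occurrence of CCCGGG is present in the sequence.
SmaI does not cut: 0 sites.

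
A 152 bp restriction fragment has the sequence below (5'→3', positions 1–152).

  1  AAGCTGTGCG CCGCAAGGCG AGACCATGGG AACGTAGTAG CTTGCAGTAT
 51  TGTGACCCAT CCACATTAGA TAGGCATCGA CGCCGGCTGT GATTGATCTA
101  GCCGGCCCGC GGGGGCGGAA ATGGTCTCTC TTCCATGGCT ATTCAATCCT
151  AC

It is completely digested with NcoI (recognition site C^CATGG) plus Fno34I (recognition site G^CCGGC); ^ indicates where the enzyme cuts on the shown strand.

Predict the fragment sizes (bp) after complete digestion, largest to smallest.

NcoI sites (CCATGG) start at positions 24, 133.
NcoI cuts after the first base of each site, so after positions 24, 133.
Fno34I sites (GCCGGC) start at positions 82, 101.
Fno34I cuts after the first base of each site, so after positions 82, 101.
Combined cut positions: 24, 82, 101, 133.
Linear molecule, 4 cuts → 5 fragments:
  1–24 → 24 bp
  25–82 → 58 bp
  83–101 → 19 bp
  102–133 → 32 bp
  134–152 → 19 bp
Sorted largest to smallest: 58, 32, 24, 19, 19 bp.

58, 32, 24, 19, 19 bp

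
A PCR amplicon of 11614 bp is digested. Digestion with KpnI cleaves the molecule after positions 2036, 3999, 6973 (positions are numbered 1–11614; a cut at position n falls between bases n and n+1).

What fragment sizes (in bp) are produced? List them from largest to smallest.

4641, 2974, 2036, 1963 bp

Linear molecule, 3 cuts → 4 fragments:
  2036 − 0 = 2036 bp
  3999 − 2036 = 1963 bp
  6973 − 3999 = 2974 bp
  11614 − 6973 = 4641 bp
Sorted largest to smallest: 4641, 2974, 2036, 1963 bp.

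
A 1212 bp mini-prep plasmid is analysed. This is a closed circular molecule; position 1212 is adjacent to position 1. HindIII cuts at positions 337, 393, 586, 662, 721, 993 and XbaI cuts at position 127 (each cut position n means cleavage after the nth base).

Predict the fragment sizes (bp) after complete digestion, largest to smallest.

346, 272, 210, 193, 76, 59, 56 bp

Combined cut positions (sorted): 127, 337, 393, 586, 662, 721, 993.
Circular molecule, 7 cuts → 7 fragments:
  337 − 127 = 210 bp
  393 − 337 = 56 bp
  586 − 393 = 193 bp
  662 − 586 = 76 bp
  721 − 662 = 59 bp
  993 − 721 = 272 bp
  wrap: 1212 − 993 + 127 = 346 bp
Sorted largest to smallest: 346, 272, 210, 193, 76, 59, 56 bp.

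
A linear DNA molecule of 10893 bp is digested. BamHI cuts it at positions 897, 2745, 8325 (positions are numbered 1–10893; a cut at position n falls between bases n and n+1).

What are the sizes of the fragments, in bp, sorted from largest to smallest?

Linear molecule, 3 cuts → 4 fragments:
  897 − 0 = 897 bp
  2745 − 897 = 1848 bp
  8325 − 2745 = 5580 bp
  10893 − 8325 = 2568 bp
Sorted largest to smallest: 5580, 2568, 1848, 897 bp.

5580, 2568, 1848, 897 bp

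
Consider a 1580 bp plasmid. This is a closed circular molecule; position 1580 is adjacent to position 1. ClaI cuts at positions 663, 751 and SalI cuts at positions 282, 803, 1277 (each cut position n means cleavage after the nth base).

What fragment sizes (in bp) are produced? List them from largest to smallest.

585, 474, 381, 88, 52 bp

Combined cut positions (sorted): 282, 663, 751, 803, 1277.
Circular molecule, 5 cuts → 5 fragments:
  663 − 282 = 381 bp
  751 − 663 = 88 bp
  803 − 751 = 52 bp
  1277 − 803 = 474 bp
  wrap: 1580 − 1277 + 282 = 585 bp
Sorted largest to smallest: 585, 474, 381, 88, 52 bp.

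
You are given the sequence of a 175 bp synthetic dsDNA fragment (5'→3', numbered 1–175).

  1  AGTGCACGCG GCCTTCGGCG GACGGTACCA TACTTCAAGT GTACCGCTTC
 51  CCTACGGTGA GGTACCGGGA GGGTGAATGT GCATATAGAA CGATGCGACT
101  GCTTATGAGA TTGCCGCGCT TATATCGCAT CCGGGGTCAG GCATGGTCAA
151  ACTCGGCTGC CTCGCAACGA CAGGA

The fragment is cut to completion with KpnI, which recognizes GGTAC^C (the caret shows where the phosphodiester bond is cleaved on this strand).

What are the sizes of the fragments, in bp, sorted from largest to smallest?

110, 37, 28 bp

KpnI sites (GGTACC) start at positions 24, 61.
KpnI cuts after base 5 of each site (before the last base), so after positions 28, 65.
Linear molecule, 2 cuts → 3 fragments:
  1–28 → 28 bp
  29–65 → 37 bp
  66–175 → 110 bp
Sorted largest to smallest: 110, 37, 28 bp.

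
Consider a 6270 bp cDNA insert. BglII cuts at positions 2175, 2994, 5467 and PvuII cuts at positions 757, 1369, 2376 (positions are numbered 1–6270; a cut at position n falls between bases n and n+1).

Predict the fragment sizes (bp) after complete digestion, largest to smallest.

Combined cut positions (sorted): 757, 1369, 2175, 2376, 2994, 5467.
Linear molecule, 6 cuts → 7 fragments:
  757 − 0 = 757 bp
  1369 − 757 = 612 bp
  2175 − 1369 = 806 bp
  2376 − 2175 = 201 bp
  2994 − 2376 = 618 bp
  5467 − 2994 = 2473 bp
  6270 − 5467 = 803 bp
Sorted largest to smallest: 2473, 806, 803, 757, 618, 612, 201 bp.

2473, 806, 803, 757, 618, 612, 201 bp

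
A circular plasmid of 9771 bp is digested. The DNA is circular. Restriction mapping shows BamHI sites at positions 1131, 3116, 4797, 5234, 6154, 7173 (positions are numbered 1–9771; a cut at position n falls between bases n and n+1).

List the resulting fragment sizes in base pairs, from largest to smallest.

3729, 1985, 1681, 1019, 920, 437 bp

Circular molecule, 6 cuts → 6 fragments:
  3116 − 1131 = 1985 bp
  4797 − 3116 = 1681 bp
  5234 − 4797 = 437 bp
  6154 − 5234 = 920 bp
  7173 − 6154 = 1019 bp
  wrap: 9771 − 7173 + 1131 = 3729 bp
Sorted largest to smallest: 3729, 1985, 1681, 1019, 920, 437 bp.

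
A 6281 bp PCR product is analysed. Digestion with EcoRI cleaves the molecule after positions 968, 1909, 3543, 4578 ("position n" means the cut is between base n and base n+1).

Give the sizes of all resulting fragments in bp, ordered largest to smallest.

Linear molecule, 4 cuts → 5 fragments:
  968 − 0 = 968 bp
  1909 − 968 = 941 bp
  3543 − 1909 = 1634 bp
  4578 − 3543 = 1035 bp
  6281 − 4578 = 1703 bp
Sorted largest to smallest: 1703, 1634, 1035, 968, 941 bp.

1703, 1634, 1035, 968, 941 bp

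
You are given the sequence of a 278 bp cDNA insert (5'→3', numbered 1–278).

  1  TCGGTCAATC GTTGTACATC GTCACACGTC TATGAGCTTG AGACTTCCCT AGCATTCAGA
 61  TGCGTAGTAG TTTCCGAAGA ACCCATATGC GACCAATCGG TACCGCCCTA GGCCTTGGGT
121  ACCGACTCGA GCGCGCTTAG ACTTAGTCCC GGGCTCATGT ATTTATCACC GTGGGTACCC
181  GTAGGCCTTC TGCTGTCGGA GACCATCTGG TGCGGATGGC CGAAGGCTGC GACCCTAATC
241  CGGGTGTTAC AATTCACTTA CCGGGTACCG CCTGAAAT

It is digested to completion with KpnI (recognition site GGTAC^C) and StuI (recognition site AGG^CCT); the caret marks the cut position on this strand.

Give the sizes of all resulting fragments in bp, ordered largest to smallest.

KpnI sites (GGTACC) start at positions 99, 118, 174, 264.
KpnI cuts after base 5 of each site (before the last base), so after positions 103, 122, 178, 268.
StuI sites (AGGCCT) start at positions 110, 183.
StuI cuts after base 3 of each site, so after positions 112, 185.
Combined cut positions: 103, 112, 122, 178, 185, 268.
Linear molecule, 6 cuts → 7 fragments:
  1–103 → 103 bp
  104–112 → 9 bp
  113–122 → 10 bp
  123–178 → 56 bp
  179–185 → 7 bp
  186–268 → 83 bp
  269–278 → 10 bp
Sorted largest to smallest: 103, 83, 56, 10, 10, 9, 7 bp.

103, 83, 56, 10, 10, 9, 7 bp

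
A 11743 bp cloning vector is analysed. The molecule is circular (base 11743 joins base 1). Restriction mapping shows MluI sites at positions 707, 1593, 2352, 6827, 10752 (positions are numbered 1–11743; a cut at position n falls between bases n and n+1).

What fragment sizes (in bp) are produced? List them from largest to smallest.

Circular molecule, 5 cuts → 5 fragments:
  1593 − 707 = 886 bp
  2352 − 1593 = 759 bp
  6827 − 2352 = 4475 bp
  10752 − 6827 = 3925 bp
  wrap: 11743 − 10752 + 707 = 1698 bp
Sorted largest to smallest: 4475, 3925, 1698, 886, 759 bp.

4475, 3925, 1698, 886, 759 bp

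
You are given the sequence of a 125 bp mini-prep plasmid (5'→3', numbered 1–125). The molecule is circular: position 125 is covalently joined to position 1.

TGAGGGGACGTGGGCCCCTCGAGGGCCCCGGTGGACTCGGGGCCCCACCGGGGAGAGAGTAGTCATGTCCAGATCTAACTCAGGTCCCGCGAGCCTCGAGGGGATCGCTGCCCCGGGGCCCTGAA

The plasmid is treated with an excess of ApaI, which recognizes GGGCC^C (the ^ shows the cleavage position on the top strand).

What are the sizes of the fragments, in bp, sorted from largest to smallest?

ApaI sites (GGGCCC) start at positions 12, 23, 40, 116.
ApaI cuts after base 5 of each site (before the last base), so after positions 16, 27, 44, 120.
Circular molecule, 4 cuts → 4 fragments:
  17–27 → 11 bp
  28–44 → 17 bp
  45–120 → 76 bp
  121–125 then 1–16 → 5 + 16 = 21 bp
Sorted largest to smallest: 76, 21, 17, 11 bp.

76, 21, 17, 11 bp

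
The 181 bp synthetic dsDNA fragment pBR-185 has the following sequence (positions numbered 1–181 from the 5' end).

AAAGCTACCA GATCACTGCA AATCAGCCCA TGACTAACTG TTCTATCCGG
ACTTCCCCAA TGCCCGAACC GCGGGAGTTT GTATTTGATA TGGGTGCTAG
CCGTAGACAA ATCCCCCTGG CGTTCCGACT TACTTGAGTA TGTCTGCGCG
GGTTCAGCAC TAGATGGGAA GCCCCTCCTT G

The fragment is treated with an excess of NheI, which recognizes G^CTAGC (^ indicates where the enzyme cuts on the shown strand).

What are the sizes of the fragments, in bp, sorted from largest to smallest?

96, 85 bp

The NheI site (GCTAGC) starts at position 96.
NheI cuts after the first base of each site, so after position 96.
Linear molecule, 1 cut → 2 fragments:
  1–96 → 96 bp
  97–181 → 85 bp
Sorted largest to smallest: 96, 85 bp.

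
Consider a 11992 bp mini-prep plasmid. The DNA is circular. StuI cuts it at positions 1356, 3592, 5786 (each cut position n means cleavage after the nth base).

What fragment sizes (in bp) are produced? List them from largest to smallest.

7562, 2236, 2194 bp

Circular molecule, 3 cuts → 3 fragments:
  3592 − 1356 = 2236 bp
  5786 − 3592 = 2194 bp
  wrap: 11992 − 5786 + 1356 = 7562 bp
Sorted largest to smallest: 7562, 2236, 2194 bp.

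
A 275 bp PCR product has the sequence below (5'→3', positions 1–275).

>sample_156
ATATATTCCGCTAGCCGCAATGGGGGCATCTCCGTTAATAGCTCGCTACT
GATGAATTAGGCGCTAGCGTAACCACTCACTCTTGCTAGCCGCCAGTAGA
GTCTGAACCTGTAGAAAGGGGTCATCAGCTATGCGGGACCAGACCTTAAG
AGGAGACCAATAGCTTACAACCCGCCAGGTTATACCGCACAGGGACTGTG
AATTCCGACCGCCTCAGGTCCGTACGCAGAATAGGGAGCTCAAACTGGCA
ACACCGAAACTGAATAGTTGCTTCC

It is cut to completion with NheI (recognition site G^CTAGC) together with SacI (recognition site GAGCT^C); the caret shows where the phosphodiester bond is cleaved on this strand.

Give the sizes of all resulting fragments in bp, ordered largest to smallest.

NheI sites (GCTAGC) start at positions 10, 63, 85.
NheI cuts after the first base of each site, so after positions 10, 63, 85.
The SacI site (GAGCTC) starts at position 236.
SacI cuts after base 5 of each site (before the last base), so after position 240.
Combined cut positions: 10, 63, 85, 240.
Linear molecule, 4 cuts → 5 fragments:
  1–10 → 10 bp
  11–63 → 53 bp
  64–85 → 22 bp
  86–240 → 155 bp
  241–275 → 35 bp
Sorted largest to smallest: 155, 53, 35, 22, 10 bp.

155, 53, 35, 22, 10 bp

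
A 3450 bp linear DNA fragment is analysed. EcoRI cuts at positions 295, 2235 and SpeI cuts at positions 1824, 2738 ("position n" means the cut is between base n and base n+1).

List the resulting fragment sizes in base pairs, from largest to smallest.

1529, 712, 503, 411, 295 bp

Combined cut positions (sorted): 295, 1824, 2235, 2738.
Linear molecule, 4 cuts → 5 fragments:
  295 − 0 = 295 bp
  1824 − 295 = 1529 bp
  2235 − 1824 = 411 bp
  2738 − 2235 = 503 bp
  3450 − 2738 = 712 bp
Sorted largest to smallest: 1529, 712, 503, 411, 295 bp.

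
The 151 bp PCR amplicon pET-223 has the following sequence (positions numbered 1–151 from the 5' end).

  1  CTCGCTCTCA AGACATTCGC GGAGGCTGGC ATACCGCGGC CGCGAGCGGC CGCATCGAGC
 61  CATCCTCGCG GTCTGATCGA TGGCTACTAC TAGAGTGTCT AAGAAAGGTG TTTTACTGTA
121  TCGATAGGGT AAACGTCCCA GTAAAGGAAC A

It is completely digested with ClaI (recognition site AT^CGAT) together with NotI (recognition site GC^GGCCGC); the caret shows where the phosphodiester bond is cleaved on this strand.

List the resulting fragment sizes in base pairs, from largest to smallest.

44, 37, 30, 30, 10 bp

ClaI sites (ATCGAT) start at positions 76, 120.
ClaI cuts after base 2 of each site, so after positions 77, 121.
NotI sites (GCGGCCGC) start at positions 36, 46.
NotI cuts after base 2 of each site, so after positions 37, 47.
Combined cut positions: 37, 47, 77, 121.
Linear molecule, 4 cuts → 5 fragments:
  1–37 → 37 bp
  38–47 → 10 bp
  48–77 → 30 bp
  78–121 → 44 bp
  122–151 → 30 bp
Sorted largest to smallest: 44, 37, 30, 30, 10 bp.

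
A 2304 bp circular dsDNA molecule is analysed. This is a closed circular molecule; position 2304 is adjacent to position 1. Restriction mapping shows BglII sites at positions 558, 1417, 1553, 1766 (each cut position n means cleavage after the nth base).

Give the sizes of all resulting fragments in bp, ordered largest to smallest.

Circular molecule, 4 cuts → 4 fragments:
  1417 − 558 = 859 bp
  1553 − 1417 = 136 bp
  1766 − 1553 = 213 bp
  wrap: 2304 − 1766 + 558 = 1096 bp
Sorted largest to smallest: 1096, 859, 213, 136 bp.

1096, 859, 213, 136 bp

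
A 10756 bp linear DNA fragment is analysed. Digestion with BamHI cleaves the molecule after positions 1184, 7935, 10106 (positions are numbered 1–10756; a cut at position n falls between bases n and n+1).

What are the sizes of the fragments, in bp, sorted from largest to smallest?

Linear molecule, 3 cuts → 4 fragments:
  1184 − 0 = 1184 bp
  7935 − 1184 = 6751 bp
  10106 − 7935 = 2171 bp
  10756 − 10106 = 650 bp
Sorted largest to smallest: 6751, 2171, 1184, 650 bp.

6751, 2171, 1184, 650 bp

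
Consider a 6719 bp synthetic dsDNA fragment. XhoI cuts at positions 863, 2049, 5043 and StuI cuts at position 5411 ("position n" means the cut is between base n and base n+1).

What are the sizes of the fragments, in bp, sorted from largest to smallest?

Combined cut positions (sorted): 863, 2049, 5043, 5411.
Linear molecule, 4 cuts → 5 fragments:
  863 − 0 = 863 bp
  2049 − 863 = 1186 bp
  5043 − 2049 = 2994 bp
  5411 − 5043 = 368 bp
  6719 − 5411 = 1308 bp
Sorted largest to smallest: 2994, 1308, 1186, 863, 368 bp.

2994, 1308, 1186, 863, 368 bp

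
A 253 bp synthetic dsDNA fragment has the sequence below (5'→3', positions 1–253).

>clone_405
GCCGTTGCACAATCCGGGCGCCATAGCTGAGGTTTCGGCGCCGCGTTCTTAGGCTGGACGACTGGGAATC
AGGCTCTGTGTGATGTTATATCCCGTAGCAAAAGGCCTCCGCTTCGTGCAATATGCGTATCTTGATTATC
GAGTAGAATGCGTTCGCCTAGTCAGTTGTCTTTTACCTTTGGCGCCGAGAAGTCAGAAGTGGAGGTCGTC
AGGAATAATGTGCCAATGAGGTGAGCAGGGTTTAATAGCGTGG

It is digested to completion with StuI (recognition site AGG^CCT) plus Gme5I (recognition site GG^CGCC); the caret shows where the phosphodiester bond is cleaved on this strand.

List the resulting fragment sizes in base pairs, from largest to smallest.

77, 71, 67, 20, 18 bp

The StuI site (AGGCCT) starts at position 103.
StuI cuts after base 3 of each site, so after position 105.
Gme5I sites (GGCGCC) start at positions 17, 37, 181.
Gme5I cuts after base 2 of each site, so after positions 18, 38, 182.
Combined cut positions: 18, 38, 105, 182.
Linear molecule, 4 cuts → 5 fragments:
  1–18 → 18 bp
  19–38 → 20 bp
  39–105 → 67 bp
  106–182 → 77 bp
  183–253 → 71 bp
Sorted largest to smallest: 77, 71, 67, 20, 18 bp.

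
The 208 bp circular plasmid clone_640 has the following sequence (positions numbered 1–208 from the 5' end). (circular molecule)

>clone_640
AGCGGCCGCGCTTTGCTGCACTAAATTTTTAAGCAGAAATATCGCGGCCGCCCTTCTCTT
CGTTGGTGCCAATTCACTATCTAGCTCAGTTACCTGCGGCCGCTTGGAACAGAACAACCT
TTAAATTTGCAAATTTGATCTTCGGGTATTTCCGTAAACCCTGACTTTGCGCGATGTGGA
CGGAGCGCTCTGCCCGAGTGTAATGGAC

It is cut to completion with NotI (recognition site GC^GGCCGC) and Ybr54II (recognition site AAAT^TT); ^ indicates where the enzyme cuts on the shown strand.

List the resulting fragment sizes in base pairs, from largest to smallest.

77, 52, 29, 23, 19, 8 bp

NotI sites (GCGGCCGC) start at positions 2, 44, 96.
NotI cuts after base 2 of each site, so after positions 3, 45, 97.
Ybr54II sites (AAATTT) start at positions 23, 123, 131.
Ybr54II cuts after base 4 of each site, so after positions 26, 126, 134.
Combined cut positions: 3, 26, 45, 97, 126, 134.
Circular molecule, 6 cuts → 6 fragments:
  4–26 → 23 bp
  27–45 → 19 bp
  46–97 → 52 bp
  98–126 → 29 bp
  127–134 → 8 bp
  135–208 then 1–3 → 74 + 3 = 77 bp
Sorted largest to smallest: 77, 52, 29, 23, 19, 8 bp.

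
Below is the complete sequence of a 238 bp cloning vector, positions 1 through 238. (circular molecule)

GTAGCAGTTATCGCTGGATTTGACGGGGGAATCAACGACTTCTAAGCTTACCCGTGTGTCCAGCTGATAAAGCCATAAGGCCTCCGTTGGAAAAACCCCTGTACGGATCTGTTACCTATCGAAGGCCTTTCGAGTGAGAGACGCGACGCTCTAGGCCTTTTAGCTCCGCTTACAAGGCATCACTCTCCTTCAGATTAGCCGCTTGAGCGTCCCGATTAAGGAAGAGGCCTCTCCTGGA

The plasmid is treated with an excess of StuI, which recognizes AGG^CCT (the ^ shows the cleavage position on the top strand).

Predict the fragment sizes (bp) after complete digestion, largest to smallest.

91, 72, 45, 30 bp

StuI sites (AGGCCT) start at positions 78, 123, 153, 225.
StuI cuts after base 3 of each site, so after positions 80, 125, 155, 227.
Circular molecule, 4 cuts → 4 fragments:
  81–125 → 45 bp
  126–155 → 30 bp
  156–227 → 72 bp
  228–238 then 1–80 → 11 + 80 = 91 bp
Sorted largest to smallest: 91, 72, 45, 30 bp.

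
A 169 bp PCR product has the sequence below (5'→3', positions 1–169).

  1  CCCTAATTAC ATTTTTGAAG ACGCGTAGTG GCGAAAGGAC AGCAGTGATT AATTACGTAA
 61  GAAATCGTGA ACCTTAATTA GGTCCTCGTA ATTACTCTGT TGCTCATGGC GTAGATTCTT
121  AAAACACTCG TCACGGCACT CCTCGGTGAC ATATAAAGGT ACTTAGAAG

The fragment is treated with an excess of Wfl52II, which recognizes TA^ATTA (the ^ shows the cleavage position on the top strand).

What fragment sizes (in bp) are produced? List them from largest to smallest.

Wfl52II sites (TAATTA) start at positions 4, 50, 75, 89.
Wfl52II cuts after base 2 of each site, so after positions 5, 51, 76, 90.
Linear molecule, 4 cuts → 5 fragments:
  1–5 → 5 bp
  6–51 → 46 bp
  52–76 → 25 bp
  77–90 → 14 bp
  91–169 → 79 bp
Sorted largest to smallest: 79, 46, 25, 14, 5 bp.

79, 46, 25, 14, 5 bp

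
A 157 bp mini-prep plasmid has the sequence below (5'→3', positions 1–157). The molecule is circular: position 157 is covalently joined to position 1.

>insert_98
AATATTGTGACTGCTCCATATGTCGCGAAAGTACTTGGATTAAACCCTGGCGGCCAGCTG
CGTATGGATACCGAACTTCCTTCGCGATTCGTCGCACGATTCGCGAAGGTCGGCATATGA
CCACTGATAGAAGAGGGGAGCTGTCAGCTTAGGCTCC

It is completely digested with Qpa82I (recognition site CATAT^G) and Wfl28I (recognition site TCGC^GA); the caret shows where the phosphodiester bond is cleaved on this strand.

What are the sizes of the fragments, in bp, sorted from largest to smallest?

60, 59, 19, 14, 5 bp

Qpa82I sites (CATATG) start at positions 17, 114.
Qpa82I cuts after base 5 of each site (before the last base), so after positions 21, 118.
Wfl28I sites (TCGCGA) start at positions 23, 82, 101.
Wfl28I cuts after base 4 of each site, so after positions 26, 85, 104.
Combined cut positions: 21, 26, 85, 104, 118.
Circular molecule, 5 cuts → 5 fragments:
  22–26 → 5 bp
  27–85 → 59 bp
  86–104 → 19 bp
  105–118 → 14 bp
  119–157 then 1–21 → 39 + 21 = 60 bp
Sorted largest to smallest: 60, 59, 19, 14, 5 bp.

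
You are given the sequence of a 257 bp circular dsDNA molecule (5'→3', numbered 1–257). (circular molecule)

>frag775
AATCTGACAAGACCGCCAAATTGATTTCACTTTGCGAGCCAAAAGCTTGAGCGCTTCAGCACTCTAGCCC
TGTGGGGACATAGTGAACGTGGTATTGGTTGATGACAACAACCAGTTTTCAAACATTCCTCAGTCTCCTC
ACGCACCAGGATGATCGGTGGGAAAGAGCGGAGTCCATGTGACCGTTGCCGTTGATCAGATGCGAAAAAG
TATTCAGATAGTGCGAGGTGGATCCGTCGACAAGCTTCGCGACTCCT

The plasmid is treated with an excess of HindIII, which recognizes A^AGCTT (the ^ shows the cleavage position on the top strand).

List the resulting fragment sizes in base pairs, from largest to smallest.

HindIII sites (AAGCTT) start at positions 43, 242.
HindIII cuts after the first base of each site, so after positions 43, 242.
Circular molecule, 2 cuts → 2 fragments:
  44–242 → 199 bp
  243–257 then 1–43 → 15 + 43 = 58 bp
Sorted largest to smallest: 199, 58 bp.

199, 58 bp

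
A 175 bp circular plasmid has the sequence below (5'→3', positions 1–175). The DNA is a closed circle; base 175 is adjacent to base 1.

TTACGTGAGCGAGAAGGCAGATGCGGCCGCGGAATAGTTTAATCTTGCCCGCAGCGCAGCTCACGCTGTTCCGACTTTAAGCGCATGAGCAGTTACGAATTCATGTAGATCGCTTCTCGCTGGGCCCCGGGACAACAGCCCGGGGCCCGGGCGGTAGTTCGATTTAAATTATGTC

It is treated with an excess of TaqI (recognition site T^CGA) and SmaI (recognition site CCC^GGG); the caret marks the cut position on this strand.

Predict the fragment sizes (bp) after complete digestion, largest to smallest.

144, 13, 11, 7 bp

The TaqI site (TCGA) starts at position 159.
TaqI cuts after the first base of each site, so after position 159.
SmaI sites (CCCGGG) start at positions 126, 139, 146.
SmaI cuts after base 3 of each site, so after positions 128, 141, 148.
Combined cut positions: 128, 141, 148, 159.
Circular molecule, 4 cuts → 4 fragments:
  129–141 → 13 bp
  142–148 → 7 bp
  149–159 → 11 bp
  160–175 then 1–128 → 16 + 128 = 144 bp
Sorted largest to smallest: 144, 13, 11, 7 bp.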